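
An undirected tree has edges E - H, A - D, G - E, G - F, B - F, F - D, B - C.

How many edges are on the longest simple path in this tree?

Starting from H, a farthest node is A at distance 5.
One longest path: H-E-G-F-D-A.
So the diameter is 5.

5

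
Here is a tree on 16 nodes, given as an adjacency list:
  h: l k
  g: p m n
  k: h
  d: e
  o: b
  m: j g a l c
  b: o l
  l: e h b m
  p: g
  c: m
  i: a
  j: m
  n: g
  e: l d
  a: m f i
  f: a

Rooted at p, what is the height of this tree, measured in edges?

k sits deepest: p – g – m – l – h – k — 5 edges from the root.

5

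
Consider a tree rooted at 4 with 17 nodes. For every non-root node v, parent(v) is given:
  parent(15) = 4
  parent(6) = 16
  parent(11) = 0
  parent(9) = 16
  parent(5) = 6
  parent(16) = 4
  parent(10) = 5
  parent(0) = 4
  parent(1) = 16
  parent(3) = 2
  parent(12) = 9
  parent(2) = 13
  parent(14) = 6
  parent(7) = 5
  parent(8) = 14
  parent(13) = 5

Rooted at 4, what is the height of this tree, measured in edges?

6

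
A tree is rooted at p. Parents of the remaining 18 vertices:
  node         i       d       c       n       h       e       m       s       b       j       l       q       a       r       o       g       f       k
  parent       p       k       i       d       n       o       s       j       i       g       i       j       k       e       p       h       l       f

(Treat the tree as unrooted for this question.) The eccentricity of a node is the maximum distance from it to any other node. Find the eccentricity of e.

13

A farthest node from e is m.
The path e–o–p–i–l–f–k–d–n–h–g–j–s–m has 13 edges.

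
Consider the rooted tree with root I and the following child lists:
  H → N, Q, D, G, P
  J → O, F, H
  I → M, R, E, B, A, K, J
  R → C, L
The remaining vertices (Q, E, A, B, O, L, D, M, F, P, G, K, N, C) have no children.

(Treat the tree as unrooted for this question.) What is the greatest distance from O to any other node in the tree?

4

The node farthest from O is C (L also at distance 4), via O–J–I–R–C — 4 edges.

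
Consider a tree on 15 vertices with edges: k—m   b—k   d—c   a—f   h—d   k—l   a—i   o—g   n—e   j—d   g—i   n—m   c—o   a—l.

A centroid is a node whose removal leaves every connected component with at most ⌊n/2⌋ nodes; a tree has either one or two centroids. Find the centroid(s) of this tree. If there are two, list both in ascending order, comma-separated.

Removing a splits the tree into components of sizes 7, 6, 1; the largest is 7 ≤ ⌊15/2⌋ = 7.
No neighbour of a does as well, so a is the unique centroid.

a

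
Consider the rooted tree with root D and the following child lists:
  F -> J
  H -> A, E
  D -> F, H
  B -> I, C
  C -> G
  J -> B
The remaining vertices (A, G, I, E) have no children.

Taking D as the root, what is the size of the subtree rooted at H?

3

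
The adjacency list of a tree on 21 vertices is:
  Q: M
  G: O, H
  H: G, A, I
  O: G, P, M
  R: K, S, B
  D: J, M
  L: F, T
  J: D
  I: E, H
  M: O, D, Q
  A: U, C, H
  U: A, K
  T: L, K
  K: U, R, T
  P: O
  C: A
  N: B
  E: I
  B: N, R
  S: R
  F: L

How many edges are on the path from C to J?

The path is C–A–H–G–O–M–D–J, which has 7 edges.

7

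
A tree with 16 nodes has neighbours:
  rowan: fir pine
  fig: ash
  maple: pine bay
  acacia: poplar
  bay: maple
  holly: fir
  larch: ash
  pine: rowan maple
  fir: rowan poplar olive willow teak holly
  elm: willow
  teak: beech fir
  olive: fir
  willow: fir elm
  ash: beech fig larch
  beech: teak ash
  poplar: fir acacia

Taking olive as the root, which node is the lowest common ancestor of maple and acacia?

fir

maple's ancestor chain is maple, pine, rowan, fir, olive and acacia's is acacia, poplar, fir, olive; they first meet at fir.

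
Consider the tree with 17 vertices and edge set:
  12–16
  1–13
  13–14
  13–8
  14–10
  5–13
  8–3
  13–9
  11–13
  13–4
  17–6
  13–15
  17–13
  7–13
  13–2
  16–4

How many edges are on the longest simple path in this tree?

5

A longest path is 12–16–4–13–17–6, with 5 edges.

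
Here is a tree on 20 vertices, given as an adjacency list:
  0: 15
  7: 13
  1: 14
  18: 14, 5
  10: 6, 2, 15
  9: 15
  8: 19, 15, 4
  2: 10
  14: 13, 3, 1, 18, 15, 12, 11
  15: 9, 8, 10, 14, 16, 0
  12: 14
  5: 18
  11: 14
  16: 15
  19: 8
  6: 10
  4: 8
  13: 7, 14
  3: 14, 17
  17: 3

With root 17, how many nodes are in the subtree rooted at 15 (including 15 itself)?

10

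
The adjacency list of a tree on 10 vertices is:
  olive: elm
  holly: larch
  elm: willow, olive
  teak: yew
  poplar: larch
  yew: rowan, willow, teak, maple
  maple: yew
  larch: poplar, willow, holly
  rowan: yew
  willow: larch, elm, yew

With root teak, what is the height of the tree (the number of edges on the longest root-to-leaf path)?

4

olive sits deepest: teak → yew → willow → elm → olive — 4 edges from the root.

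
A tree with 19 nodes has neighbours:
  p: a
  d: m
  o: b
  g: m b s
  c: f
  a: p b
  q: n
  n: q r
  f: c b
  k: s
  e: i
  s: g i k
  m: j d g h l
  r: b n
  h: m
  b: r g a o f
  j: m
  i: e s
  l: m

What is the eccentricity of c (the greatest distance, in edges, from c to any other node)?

6

A farthest node from c is e.
The path c – f – b – g – s – i – e has 6 edges.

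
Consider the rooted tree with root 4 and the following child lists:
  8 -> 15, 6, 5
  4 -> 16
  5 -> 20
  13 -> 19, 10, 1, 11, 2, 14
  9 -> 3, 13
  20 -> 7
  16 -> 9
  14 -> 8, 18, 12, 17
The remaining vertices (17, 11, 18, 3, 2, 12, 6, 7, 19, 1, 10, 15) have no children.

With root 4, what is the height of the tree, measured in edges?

The longest root-to-leaf path is 4-16-9-13-14-8-5-20-7 (8 edges).

8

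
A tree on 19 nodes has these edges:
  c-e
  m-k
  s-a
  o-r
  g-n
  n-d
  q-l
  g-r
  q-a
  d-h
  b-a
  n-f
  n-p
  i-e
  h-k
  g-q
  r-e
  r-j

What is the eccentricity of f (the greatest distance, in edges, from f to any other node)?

A farthest node from f is i (s, b, m, c also at distance 5).
The path f–n–g–r–e–i has 5 edges.

5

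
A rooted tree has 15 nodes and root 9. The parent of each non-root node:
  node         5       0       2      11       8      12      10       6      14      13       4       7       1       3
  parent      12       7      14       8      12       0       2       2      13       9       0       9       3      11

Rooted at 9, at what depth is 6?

Climbing from 6 to the root: 6 – 2 – 14 – 13 – 9. That's 4 steps.

4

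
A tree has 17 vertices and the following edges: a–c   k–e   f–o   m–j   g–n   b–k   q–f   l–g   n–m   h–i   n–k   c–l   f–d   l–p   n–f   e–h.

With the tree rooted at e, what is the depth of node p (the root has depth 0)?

5

Climbing from p to the root: p → l → g → n → k → e. That's 5 steps.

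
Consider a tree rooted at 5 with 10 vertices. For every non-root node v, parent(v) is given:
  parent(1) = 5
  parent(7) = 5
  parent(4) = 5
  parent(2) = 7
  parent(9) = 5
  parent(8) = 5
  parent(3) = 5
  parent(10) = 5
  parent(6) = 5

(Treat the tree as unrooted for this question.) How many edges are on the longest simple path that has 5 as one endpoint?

2

A farthest node from 5 is 2.
The path 5-7-2 has 2 edges.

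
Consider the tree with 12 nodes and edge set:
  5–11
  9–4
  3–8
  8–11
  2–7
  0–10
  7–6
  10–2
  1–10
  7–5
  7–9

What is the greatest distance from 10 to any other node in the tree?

A farthest node from 10 is 3.
The path 10-2-7-5-11-8-3 has 6 edges.

6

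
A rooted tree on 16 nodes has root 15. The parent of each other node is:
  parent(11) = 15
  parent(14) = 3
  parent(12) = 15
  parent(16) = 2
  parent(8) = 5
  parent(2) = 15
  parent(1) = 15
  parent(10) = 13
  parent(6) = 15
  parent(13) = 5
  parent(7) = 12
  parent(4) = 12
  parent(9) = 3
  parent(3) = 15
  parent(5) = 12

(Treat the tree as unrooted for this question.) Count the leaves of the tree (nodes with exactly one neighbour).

The leaves are 1, 4, 6, 7, 8, 9, 10, 11, 14, 16.
That is 10 leaves.

10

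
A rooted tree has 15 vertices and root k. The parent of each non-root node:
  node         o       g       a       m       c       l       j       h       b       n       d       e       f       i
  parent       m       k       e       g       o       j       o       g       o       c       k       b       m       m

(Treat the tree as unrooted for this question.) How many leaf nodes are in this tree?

7

Degree-1 nodes: a, d, f, h, i, l, n — 7 of them.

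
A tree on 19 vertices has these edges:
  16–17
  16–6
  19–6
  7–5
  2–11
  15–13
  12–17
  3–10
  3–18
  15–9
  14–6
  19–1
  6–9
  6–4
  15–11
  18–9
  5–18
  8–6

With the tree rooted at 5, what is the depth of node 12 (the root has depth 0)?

Climbing from 12 to the root: 12–17–16–6–9–18–5. That's 6 steps.

6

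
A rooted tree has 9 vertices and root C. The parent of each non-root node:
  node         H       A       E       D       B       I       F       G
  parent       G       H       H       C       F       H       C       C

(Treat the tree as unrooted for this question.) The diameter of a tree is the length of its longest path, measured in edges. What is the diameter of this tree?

5

A longest path is B-F-C-G-H-E, with 5 edges.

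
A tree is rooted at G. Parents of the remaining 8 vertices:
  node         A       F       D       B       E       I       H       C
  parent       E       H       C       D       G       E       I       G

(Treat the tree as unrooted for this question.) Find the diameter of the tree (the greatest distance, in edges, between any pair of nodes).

A longest path is F–H–I–E–G–C–D–B, with 7 edges.

7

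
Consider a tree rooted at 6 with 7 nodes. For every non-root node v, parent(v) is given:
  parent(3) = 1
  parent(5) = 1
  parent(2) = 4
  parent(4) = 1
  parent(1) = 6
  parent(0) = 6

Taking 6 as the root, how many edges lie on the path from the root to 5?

2

6–1–5 — 2 edges.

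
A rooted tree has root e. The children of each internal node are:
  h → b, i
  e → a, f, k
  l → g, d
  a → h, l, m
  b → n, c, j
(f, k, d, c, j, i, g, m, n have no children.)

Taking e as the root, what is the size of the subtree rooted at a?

Descendants of a (including itself): a, h, m, l, b, i, d, g, n, c, j. That's 11.

11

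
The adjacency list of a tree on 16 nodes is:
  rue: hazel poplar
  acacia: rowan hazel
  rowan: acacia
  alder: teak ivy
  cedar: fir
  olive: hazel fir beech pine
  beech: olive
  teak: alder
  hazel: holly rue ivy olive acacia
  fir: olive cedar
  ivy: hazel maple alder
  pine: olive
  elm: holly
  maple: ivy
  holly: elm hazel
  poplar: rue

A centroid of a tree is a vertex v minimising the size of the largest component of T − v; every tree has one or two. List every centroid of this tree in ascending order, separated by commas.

Removing hazel splits the tree into components of sizes 5, 4, 2, 2, 2; the largest is 5 ≤ ⌊16/2⌋ = 8.
Every other node leaves some component of size > 8, so the centroid is unique.

hazel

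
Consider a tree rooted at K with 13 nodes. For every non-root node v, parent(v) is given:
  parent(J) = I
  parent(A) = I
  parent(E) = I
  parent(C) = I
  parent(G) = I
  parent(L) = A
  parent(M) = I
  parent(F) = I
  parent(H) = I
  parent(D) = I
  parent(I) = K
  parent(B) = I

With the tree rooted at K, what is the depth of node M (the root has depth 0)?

2

Path from K to M: K–I–M, which has 2 edges.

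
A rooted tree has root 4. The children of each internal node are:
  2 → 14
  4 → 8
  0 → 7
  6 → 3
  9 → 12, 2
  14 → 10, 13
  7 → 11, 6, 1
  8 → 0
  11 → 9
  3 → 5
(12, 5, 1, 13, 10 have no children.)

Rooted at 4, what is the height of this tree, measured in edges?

A deepest node is 13, reached by 4–8–0–7–11–9–2–14–13.
That path has 8 edges, so the height is 8.

8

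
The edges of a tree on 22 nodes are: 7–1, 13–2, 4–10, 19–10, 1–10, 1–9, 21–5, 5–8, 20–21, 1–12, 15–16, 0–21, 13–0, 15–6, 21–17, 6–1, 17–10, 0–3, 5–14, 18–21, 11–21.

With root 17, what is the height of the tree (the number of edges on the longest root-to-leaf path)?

5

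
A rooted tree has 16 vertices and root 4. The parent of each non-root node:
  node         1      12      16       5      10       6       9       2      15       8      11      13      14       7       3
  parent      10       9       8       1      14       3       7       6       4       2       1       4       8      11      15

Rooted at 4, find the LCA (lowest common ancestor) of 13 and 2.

4

Ancestors of 13 (toward the root): 13, 4.
Ancestors of 2: 2, 6, 3, 15, 4.
The deepest node appearing in both lists is 4.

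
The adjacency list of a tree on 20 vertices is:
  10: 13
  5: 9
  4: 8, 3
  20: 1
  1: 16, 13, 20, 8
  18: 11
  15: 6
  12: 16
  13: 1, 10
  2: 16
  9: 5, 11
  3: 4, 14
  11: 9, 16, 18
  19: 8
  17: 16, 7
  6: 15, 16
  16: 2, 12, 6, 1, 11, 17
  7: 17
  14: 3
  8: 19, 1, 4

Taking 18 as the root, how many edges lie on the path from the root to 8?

18–11–16–1–8 — 4 edges.

4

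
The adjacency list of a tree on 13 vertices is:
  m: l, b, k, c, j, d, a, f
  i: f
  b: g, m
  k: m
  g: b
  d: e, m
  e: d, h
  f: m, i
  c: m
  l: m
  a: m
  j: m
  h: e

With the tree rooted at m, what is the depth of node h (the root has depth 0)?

3

m–d–e–h — 3 edges.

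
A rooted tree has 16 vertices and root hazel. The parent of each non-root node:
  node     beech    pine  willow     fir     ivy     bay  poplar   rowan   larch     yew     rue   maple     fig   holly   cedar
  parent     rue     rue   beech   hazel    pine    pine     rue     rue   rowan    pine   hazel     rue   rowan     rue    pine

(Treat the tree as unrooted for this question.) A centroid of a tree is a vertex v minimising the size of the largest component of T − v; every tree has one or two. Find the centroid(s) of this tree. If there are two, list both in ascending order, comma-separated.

Removing rue splits the tree into components of sizes 5, 3, 2, 2, 1, 1, 1; the largest is 5 ≤ ⌊16/2⌋ = 8.
Every other node leaves some component of size > 8, so the centroid is unique.

rue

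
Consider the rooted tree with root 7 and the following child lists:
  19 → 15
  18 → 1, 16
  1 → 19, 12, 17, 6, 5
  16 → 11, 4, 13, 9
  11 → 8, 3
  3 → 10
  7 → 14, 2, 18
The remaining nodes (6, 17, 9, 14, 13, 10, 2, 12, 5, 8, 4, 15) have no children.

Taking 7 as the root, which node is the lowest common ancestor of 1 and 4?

Path 1→root: 1 18 7; path 4→root: 4 16 18 7.
First common node: 18.

18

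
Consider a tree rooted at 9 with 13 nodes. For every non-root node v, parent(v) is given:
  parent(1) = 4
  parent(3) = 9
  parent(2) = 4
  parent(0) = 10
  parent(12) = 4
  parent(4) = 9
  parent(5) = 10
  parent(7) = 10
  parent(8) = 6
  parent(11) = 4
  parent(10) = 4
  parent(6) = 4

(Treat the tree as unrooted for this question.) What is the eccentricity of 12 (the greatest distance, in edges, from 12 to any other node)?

3

Distances from 12 peak at 3, attained at 0 (5, 7, 8, 3 also at distance 3).
12-4-10-0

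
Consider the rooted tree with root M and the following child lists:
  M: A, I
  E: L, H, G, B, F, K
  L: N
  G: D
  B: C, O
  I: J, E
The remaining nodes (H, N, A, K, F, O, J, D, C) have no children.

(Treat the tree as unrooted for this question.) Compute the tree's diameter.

A longest path is A – M – I – E – L – N, with 5 edges.

5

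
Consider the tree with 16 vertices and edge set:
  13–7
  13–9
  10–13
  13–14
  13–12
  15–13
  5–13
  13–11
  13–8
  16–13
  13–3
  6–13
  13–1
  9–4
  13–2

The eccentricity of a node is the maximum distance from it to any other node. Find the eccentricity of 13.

Distances from 13 peak at 2, attained at 4.
13–9–4

2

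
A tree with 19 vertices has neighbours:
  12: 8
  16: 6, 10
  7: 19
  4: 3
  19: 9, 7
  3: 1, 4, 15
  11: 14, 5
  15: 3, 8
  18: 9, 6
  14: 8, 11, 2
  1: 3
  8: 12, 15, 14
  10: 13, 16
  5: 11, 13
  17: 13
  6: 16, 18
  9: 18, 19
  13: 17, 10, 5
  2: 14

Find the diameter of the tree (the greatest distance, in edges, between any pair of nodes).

14

A longest path is 4 - 3 - 15 - 8 - 14 - 11 - 5 - 13 - 10 - 16 - 6 - 18 - 9 - 19 - 7, with 14 edges.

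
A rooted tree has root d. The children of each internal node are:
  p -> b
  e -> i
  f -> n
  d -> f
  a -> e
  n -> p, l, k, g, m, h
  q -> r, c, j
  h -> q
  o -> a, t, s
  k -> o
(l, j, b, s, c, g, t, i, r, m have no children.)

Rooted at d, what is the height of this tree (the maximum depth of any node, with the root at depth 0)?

7

A deepest node is i, reached by d – f – n – k – o – a – e – i.
That path has 7 edges, so the height is 7.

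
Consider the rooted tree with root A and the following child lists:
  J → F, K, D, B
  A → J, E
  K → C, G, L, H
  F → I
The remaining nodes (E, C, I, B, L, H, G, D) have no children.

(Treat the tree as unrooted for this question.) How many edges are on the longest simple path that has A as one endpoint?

The node farthest from A is L (C, H, G, I also at distance 3), via A–J–K–L — 3 edges.

3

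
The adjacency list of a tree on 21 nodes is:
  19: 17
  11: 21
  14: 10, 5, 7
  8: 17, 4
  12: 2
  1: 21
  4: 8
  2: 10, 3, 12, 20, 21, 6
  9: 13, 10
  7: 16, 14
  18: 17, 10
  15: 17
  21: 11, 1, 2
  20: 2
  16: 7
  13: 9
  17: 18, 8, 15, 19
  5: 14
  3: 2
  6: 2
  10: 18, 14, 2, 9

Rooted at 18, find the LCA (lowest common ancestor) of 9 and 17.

9's ancestor chain is 9, 10, 18 and 17's is 17, 18; they first meet at 18.

18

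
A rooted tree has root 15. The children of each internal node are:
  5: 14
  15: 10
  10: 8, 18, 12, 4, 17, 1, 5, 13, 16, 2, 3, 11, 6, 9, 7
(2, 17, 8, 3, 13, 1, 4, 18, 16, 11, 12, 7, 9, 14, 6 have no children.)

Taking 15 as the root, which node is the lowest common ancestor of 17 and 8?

Path 17→root: 17 10 15; path 8→root: 8 10 15.
First common node: 10.

10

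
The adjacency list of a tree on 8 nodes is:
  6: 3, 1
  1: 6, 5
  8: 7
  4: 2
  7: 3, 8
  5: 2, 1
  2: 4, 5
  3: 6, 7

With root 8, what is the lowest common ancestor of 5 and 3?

3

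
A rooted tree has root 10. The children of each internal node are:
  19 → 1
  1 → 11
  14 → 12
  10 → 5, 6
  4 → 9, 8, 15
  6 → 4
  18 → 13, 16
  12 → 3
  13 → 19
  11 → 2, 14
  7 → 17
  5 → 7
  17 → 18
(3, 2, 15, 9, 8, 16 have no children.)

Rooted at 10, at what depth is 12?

10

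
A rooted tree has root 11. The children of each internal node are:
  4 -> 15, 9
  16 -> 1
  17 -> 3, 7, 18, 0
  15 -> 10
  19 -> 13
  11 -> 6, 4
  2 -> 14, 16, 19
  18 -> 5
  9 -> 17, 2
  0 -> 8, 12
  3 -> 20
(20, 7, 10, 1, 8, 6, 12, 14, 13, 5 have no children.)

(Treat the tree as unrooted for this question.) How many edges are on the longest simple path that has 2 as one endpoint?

The node farthest from 2 is 10 (12, 5, 6, 8, 20 also at distance 4), via 2 – 9 – 4 – 15 – 10 — 4 edges.

4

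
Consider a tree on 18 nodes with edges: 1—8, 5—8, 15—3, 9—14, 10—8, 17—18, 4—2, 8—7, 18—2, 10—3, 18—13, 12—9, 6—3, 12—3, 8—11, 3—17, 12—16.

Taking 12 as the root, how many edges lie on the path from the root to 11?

Climbing from 11 to the root: 11–8–10–3–12. That's 4 steps.

4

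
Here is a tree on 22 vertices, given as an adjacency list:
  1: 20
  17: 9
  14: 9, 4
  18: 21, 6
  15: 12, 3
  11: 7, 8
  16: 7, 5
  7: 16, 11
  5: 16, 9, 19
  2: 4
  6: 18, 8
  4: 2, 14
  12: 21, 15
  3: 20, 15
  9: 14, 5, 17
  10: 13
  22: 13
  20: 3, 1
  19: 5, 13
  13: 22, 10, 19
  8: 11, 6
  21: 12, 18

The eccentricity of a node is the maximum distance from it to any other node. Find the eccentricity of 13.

The node farthest from 13 is 1, via 13 – 19 – 5 – 16 – 7 – 11 – 8 – 6 – 18 – 21 – 12 – 15 – 3 – 20 – 1 — 14 edges.

14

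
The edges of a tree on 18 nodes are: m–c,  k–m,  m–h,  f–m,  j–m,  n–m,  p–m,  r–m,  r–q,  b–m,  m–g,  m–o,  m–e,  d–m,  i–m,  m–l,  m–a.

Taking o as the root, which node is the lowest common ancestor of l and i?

m

l's ancestor chain is l, m, o and i's is i, m, o; they first meet at m.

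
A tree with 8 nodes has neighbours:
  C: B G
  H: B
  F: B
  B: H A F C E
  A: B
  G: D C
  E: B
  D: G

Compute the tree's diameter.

BFS from E reaches D last, at distance 4; BFS from D confirms no node is farther.
Path: E - B - C - G - D.

4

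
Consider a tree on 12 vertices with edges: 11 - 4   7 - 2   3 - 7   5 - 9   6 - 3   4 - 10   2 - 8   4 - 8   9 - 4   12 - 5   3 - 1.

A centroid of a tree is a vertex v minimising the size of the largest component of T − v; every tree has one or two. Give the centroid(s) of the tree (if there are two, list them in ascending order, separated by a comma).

4, 8

If 8 is removed the pieces have sizes 6, 5, all ≤ ⌊12/2⌋ = 6.
4 is adjacent to 8 and is also a centroid (the largest component after removing it is likewise 6).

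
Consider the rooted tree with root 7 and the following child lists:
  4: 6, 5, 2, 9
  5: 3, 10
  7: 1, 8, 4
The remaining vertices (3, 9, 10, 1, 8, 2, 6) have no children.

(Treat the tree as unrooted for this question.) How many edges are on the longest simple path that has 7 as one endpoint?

A farthest node from 7 is 3 (10 also at distance 3).
The path 7 – 4 – 5 – 3 has 3 edges.

3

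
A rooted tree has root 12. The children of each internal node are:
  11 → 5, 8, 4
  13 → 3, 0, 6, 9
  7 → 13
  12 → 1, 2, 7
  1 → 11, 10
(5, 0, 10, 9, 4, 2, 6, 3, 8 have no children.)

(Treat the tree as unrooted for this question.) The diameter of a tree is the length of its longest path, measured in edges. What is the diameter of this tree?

6

Starting from 0, a farthest node is 5 at distance 6.
One longest path: 0 – 13 – 7 – 12 – 1 – 11 – 5.
So the diameter is 6.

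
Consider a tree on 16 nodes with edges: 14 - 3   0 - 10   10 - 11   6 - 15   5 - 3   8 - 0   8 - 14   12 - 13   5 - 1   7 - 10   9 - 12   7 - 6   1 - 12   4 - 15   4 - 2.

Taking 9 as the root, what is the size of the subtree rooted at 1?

13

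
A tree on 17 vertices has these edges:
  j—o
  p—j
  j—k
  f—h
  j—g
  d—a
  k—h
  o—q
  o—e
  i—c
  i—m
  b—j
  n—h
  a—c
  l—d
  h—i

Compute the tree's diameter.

A longest path is l – d – a – c – i – h – k – j – o – e, with 9 edges.

9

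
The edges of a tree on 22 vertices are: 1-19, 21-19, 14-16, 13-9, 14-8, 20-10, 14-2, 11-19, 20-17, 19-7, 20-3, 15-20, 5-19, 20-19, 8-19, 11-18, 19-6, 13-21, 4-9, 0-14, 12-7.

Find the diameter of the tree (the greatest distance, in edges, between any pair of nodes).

Starting from 4, a farthest node is 2 at distance 7.
One longest path: 4 – 9 – 13 – 21 – 19 – 8 – 14 – 2.
So the diameter is 7.

7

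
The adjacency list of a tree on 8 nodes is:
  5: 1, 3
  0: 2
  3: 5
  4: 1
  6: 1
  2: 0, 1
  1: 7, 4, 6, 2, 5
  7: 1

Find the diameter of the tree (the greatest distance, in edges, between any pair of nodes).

4

BFS from 3 reaches 0 last, at distance 4; BFS from 0 confirms no node is farther.
Path: 3 - 5 - 1 - 2 - 0.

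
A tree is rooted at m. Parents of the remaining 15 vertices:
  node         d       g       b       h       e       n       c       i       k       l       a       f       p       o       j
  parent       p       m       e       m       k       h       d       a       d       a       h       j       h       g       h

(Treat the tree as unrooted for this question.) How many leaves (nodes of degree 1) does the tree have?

7

The leaves are b, c, f, i, l, n, o.
That is 7 leaves.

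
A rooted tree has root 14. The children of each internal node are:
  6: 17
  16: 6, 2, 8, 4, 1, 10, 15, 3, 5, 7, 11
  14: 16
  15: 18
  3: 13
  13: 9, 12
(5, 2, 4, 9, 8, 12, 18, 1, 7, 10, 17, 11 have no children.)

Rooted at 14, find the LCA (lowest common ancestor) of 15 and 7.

15's ancestor chain is 15, 16, 14 and 7's is 7, 16, 14; they first meet at 16.

16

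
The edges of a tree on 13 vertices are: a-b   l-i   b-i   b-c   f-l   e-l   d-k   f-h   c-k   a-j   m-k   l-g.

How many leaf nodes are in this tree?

6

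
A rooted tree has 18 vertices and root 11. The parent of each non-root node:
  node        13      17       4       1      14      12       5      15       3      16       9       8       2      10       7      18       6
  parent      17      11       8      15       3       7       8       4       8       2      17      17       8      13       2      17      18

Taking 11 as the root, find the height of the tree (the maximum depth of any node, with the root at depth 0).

5

The longest root-to-leaf path is 11–17–8–4–15–1 (5 edges).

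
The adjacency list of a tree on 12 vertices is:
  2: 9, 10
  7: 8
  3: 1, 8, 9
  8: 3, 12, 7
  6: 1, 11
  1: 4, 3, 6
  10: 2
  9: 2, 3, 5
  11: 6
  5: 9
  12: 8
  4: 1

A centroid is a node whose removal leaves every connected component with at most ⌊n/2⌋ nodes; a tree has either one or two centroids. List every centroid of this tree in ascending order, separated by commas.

Removing 3 splits the tree into components of sizes 4, 4, 3; the largest is 4 ≤ ⌊12/2⌋ = 6.
No neighbour of 3 does as well, so 3 is the unique centroid.

3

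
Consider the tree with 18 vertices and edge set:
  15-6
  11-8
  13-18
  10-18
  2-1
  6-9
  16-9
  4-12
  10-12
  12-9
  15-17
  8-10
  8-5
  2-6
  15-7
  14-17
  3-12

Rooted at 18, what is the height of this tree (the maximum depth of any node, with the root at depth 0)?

7

The longest root-to-leaf path is 18 → 10 → 12 → 9 → 6 → 15 → 17 → 14 (7 edges).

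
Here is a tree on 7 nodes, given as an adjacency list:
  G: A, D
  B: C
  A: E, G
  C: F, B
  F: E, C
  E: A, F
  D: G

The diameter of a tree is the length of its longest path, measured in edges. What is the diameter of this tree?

6

Starting from B, a farthest node is D at distance 6.
One longest path: B-C-F-E-A-G-D.
So the diameter is 6.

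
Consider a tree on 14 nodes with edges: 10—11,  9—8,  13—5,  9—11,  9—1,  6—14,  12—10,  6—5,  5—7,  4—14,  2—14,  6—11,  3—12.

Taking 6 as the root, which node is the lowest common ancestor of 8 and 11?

11

Ancestors of 8 (toward the root): 8, 9, 11, 6.
Ancestors of 11: 11, 6.
The deepest node appearing in both lists is 11.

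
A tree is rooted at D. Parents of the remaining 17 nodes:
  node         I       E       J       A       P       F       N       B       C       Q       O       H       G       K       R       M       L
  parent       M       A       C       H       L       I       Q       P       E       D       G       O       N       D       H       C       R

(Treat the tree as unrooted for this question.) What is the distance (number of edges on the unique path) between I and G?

The path is I - M - C - E - A - H - O - G, which has 7 edges.

7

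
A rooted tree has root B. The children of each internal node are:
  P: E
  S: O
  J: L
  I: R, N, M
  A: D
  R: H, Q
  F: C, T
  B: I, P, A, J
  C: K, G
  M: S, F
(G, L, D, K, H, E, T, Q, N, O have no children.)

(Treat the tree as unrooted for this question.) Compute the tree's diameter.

Starting from G, a farthest node is L at distance 7.
One longest path: G-C-F-M-I-B-J-L.
So the diameter is 7.

7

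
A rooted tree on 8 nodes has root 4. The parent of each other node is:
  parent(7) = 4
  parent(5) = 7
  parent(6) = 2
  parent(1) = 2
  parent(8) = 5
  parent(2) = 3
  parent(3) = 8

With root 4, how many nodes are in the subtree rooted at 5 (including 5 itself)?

6

The subtree rooted at 5 contains: 5, 8, 3, 2, 1, 6 — 6 nodes.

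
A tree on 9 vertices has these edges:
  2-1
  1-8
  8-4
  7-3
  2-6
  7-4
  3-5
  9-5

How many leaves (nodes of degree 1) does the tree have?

The leaves are 6, 9.
That is 2 leaves.

2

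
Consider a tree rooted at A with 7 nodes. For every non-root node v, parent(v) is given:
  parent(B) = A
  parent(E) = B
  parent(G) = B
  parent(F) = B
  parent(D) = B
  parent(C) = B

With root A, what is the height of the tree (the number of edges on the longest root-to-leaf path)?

2

F sits deepest: A → B → F — 2 edges from the root.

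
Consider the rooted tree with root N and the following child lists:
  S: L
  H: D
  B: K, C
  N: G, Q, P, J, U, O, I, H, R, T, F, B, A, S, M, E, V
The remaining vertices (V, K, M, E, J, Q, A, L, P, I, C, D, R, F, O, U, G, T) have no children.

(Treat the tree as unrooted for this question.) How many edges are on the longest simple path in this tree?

4

Starting from L, a farthest node is D at distance 4.
One longest path: L-S-N-H-D.
So the diameter is 4.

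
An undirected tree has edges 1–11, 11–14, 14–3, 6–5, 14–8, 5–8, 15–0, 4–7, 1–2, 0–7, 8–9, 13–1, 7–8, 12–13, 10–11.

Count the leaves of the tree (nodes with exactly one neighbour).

Degree-1 nodes: 2, 3, 4, 6, 9, 10, 12, 15 — 8 of them.

8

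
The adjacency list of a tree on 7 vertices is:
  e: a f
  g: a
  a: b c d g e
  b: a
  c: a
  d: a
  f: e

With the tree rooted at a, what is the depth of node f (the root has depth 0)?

2

a – e – f — 2 edges.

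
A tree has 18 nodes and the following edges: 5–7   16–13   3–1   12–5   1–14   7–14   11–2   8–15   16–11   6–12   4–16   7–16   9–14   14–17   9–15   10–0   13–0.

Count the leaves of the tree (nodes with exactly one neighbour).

7

The leaves are 2, 3, 4, 6, 8, 10, 17.
That is 7 leaves.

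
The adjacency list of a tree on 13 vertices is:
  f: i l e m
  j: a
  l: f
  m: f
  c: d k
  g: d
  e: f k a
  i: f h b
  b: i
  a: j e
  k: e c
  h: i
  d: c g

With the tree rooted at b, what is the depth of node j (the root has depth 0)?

5

b – i – f – e – a – j — 5 edges.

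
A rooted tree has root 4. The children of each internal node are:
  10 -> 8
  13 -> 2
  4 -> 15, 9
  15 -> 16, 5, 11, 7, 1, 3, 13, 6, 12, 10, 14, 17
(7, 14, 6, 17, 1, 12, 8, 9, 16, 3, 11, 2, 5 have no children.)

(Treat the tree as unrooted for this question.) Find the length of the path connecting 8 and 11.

Walking from 8: 8 - 10 - 15 - 11. Length 3.

3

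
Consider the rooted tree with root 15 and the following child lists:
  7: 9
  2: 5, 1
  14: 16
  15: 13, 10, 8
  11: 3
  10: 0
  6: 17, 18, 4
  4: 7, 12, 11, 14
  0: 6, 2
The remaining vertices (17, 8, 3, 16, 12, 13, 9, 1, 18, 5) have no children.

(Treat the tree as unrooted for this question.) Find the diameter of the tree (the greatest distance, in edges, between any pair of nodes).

7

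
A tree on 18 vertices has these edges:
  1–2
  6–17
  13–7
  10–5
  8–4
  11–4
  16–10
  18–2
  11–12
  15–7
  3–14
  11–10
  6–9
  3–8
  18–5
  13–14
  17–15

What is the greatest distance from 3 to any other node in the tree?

8

Distances from 3 peak at 8, attained at 1.
3-8-4-11-10-5-18-2-1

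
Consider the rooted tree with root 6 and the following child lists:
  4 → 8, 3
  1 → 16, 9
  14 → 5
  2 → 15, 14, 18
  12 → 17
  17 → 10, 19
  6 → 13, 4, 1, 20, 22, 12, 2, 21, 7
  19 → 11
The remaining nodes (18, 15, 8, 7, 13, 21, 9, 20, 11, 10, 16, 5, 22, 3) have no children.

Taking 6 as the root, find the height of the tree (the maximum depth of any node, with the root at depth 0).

4

The longest root-to-leaf path is 6–12–17–19–11 (4 edges).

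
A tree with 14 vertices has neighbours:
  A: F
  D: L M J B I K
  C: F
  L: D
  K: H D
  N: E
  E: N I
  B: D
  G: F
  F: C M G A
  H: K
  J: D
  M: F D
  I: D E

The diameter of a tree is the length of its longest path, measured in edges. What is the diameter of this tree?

BFS from A reaches N last, at distance 6; BFS from N confirms no node is farther.
Path: A - F - M - D - I - E - N.

6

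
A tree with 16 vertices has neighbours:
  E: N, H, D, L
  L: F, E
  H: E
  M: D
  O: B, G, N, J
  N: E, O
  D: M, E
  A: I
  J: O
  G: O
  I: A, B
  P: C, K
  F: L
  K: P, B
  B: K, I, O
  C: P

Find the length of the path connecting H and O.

The path is H – E – N – O, which has 3 edges.

3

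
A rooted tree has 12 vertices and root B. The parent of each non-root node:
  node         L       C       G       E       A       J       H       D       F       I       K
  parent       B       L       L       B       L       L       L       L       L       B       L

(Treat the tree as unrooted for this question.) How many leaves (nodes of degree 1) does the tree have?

10

Degree-1 nodes: A, C, D, E, F, G, H, I, J, K — 10 of them.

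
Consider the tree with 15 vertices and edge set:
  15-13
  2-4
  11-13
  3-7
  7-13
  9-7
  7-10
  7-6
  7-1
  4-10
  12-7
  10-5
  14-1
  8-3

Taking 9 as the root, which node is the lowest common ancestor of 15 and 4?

7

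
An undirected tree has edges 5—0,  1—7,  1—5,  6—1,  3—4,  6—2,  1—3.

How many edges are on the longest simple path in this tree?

BFS from 2 reaches 4 last, at distance 4; BFS from 4 confirms no node is farther.
Path: 2-6-1-3-4.

4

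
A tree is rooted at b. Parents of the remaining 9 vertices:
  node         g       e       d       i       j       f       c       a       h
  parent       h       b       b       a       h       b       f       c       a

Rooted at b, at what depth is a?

3

Path from b to a: b → f → c → a, which has 3 edges.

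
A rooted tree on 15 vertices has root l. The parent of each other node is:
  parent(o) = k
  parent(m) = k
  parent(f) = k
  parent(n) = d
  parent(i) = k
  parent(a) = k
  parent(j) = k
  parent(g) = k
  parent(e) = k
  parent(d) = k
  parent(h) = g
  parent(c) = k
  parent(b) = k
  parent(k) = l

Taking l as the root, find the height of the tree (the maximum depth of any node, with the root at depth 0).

3

n sits deepest: l–k–d–n — 3 edges from the root.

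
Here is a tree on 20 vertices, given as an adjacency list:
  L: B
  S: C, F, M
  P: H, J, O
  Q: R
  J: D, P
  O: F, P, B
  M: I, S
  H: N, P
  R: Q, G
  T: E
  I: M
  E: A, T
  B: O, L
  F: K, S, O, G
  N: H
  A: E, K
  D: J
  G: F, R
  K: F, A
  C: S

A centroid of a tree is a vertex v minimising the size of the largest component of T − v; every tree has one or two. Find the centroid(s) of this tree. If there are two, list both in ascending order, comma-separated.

Delete F: the remaining components have sizes 8, 4, 4, 3. Max 8 ≤ 10, so F is a centroid.
Every other node leaves some component of size > 10, so the centroid is unique.

F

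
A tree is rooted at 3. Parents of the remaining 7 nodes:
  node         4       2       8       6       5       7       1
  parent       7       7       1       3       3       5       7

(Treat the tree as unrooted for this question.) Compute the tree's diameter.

5

A longest path is 6-3-5-7-1-8, with 5 edges.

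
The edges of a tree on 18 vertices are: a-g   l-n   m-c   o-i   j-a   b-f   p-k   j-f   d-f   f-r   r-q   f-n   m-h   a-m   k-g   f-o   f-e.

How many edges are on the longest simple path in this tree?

7

Starting from p, a farthest node is l at distance 7.
One longest path: p – k – g – a – j – f – n – l.
So the diameter is 7.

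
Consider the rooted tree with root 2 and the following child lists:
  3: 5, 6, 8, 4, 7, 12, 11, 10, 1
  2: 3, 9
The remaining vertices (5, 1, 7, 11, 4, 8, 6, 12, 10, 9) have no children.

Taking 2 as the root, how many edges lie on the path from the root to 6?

Climbing from 6 to the root: 6 – 3 – 2. That's 2 steps.

2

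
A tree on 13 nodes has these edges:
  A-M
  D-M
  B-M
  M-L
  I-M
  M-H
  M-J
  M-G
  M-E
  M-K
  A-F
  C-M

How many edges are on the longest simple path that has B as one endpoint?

3

A farthest node from B is F.
The path B-M-A-F has 3 edges.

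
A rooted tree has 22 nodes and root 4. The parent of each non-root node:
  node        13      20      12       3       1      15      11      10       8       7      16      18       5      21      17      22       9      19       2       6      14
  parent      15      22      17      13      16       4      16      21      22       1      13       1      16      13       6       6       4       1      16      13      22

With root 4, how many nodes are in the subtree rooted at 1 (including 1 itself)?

1's subtree: {1, 18, 19, 7}, size 4.

4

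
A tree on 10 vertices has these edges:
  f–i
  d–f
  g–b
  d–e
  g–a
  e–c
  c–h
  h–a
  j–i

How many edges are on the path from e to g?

e–c–h–a–g: 4 edges.

4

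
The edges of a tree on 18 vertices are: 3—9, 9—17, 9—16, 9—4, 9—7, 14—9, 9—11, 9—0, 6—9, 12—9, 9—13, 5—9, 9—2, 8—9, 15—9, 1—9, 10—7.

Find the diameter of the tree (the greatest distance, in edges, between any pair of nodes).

Starting from 10, a farthest node is 3 at distance 3.
One longest path: 10-7-9-3.
So the diameter is 3.

3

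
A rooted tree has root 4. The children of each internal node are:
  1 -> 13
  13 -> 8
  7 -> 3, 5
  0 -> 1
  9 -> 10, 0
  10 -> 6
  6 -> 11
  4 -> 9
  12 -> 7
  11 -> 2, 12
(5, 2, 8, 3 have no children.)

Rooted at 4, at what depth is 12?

5

Path from 4 to 12: 4–9–10–6–11–12, which has 5 edges.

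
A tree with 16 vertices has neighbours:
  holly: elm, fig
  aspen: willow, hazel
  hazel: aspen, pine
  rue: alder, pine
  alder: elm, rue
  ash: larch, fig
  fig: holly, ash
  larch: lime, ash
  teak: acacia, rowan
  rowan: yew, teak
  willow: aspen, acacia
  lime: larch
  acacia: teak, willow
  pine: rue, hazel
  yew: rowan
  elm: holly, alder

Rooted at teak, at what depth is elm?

8

Path from teak to elm: teak → acacia → willow → aspen → hazel → pine → rue → alder → elm, which has 8 edges.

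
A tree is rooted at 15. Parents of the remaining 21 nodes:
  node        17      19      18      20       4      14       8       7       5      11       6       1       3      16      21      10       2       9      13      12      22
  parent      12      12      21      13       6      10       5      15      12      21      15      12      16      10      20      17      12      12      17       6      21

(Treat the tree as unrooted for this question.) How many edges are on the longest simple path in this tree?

Starting from 7, a farthest node is 11 at distance 8.
One longest path: 7–15–6–12–17–13–20–21–11.
So the diameter is 8.

8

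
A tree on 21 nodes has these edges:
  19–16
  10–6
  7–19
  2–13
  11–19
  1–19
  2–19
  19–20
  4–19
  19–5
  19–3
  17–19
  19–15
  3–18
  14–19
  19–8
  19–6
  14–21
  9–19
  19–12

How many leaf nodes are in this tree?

The leaves are 1, 4, 5, 7, 8, 9, 10, 11, 12, 13, 15, 16, 17, 18, 20, 21.
That is 16 leaves.

16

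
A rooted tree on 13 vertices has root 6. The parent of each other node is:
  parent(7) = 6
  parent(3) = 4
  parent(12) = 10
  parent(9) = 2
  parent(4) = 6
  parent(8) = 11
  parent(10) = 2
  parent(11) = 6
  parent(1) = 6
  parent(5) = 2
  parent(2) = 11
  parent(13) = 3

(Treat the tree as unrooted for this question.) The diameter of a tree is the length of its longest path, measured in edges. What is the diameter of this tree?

7

BFS from 13 reaches 12 last, at distance 7; BFS from 12 confirms no node is farther.
Path: 13 - 3 - 4 - 6 - 11 - 2 - 10 - 12.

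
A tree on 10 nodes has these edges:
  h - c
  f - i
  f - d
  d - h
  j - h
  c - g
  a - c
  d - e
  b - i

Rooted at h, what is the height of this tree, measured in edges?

4

b sits deepest: h-d-f-i-b — 4 edges from the root.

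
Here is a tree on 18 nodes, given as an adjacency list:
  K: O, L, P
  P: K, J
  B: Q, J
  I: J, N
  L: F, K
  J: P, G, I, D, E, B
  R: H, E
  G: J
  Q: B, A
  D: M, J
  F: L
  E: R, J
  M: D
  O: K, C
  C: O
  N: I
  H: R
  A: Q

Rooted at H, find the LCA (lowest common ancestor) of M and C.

J

Ancestors of M (toward the root): M, D, J, E, R, H.
Ancestors of C: C, O, K, P, J, E, R, H.
The deepest node appearing in both lists is J.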